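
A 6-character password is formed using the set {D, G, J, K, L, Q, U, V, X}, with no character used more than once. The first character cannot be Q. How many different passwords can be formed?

The first character has 9−1 = 8 choices (anything except Q).
The remaining 5 characters are filled from the other 8 symbols without repetition: 8 × 7 × 6 × 5 × 4 = 6720.
Total: 8 × 6720 = 53760.

53760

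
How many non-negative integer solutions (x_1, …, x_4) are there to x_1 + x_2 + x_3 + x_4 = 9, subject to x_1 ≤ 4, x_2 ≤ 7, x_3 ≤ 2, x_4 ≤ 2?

41

Ignoring the caps, the number of non-negative solutions to x_1+…+x_4 = 9 is C(12,3) = 220.
Subtract solutions that violate a single cap (substitute x_i' = x_i − (cap_i+1)): x_1 ≥ 5 gives C(7,3) = 35; x_2 ≥ 8 gives C(4,3) = 4; x_3 ≥ 3 gives C(9,3) = 84; x_4 ≥ 3 gives C(9,3) = 84. Together 207.
Add back pairs where two caps are both exceeded: 0 + 4 + 4 + 0 + 0 + 20 = 28.
By inclusion–exclusion the count is 220 − 207 + 28 = 41.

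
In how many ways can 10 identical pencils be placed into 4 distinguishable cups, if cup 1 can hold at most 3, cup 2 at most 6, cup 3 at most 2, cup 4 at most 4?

41

Ignoring the caps, the number of non-negative solutions to x_1+…+x_4 = 10 is C(13,3) = 286.
Subtract solutions that violate a single cap (substitute x_i' = x_i − (cap_i+1)): x_1 ≥ 4 gives C(9,3) = 84; x_2 ≥ 7 gives C(6,3) = 20; x_3 ≥ 3 gives C(10,3) = 120; x_4 ≥ 5 gives C(8,3) = 56. Together 280.
Add back pairs where two caps are both exceeded: 0 + 20 + 4 + 1 + 0 + 10 = 35.
By inclusion–exclusion the count is 286 − 280 + 35 = 41.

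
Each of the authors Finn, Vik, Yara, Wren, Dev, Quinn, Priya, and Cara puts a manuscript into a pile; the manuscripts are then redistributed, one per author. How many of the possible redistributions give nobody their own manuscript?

14833

Let Aᵢ be the assignments in which author i gets their own manuscript. We want the size of the complement of A₁∪…∪A_8.
By inclusion–exclusion this is Σ_{j=0}^{8} (−1)^j C(8,j)·(8−j)!.
Computing: 40320 − 40320 + 20160 − 6720 + 1680 − 336 + 56 − 8 + 1 = 14833.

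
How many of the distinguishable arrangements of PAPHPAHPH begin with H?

With the first slot taken by H, it remains to arrange the other 8 letters (PAPPAHPH).
Those 8 letters have A appearing twice, H appearing twice, and P appearing 4 times, giving (8)!/(4!·2!·2!) = 420.

420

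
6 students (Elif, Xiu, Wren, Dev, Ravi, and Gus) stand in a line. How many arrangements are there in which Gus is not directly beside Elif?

480

There are 6! = 720 arrangements in all. If Gus and Elif are adjacent, merging them into one block gives 2·(5)! = 240 arrangements.
Complementary counting: 720 − 240 = 480.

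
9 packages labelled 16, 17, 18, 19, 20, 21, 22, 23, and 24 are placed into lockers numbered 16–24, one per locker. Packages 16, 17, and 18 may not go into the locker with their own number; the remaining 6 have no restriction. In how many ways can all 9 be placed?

Let Aᵢ (for i ∈ {16, 17, 18}) be the placements that put package i in its forbidden locker. Any j of these fix j positions, leaving (9−j)! ways to fill the rest, and there are C(3,j) ways to pick which j.
By inclusion–exclusion, the number of valid placements is Σ_{j=0}^{3} (−1)^j C(3,j)·(9−j)!.
Computing: 362880 − 120960 + 15120 − 720 = 256320.

256320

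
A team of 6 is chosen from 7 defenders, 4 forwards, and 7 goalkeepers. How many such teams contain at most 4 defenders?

18326

Split by how many defenders are chosen (0 through 4).
Sum: C(7,0)·C(11,6) + C(7,1)·C(11,5) + C(7,2)·C(11,4) + C(7,3)·C(11,3) + C(7,4)·C(11,2) = 462 + 3234 + 6930 + 5775 + 1925 = 18326.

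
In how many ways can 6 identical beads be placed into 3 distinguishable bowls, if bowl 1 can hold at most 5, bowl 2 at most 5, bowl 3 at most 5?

25

Without the upper bounds there are C(8,2) = 28 ways to split 6 among 3 bowls.
Subtract solutions that violate a single cap (substitute x_i' = x_i − (cap_i+1)): x_1 ≥ 6 gives C(2,2) = 1; x_2 ≥ 6 gives C(2,2) = 1; x_3 ≥ 6 gives C(2,2) = 1. Together 3.
No two caps can be exceeded simultaneously, so the pair terms are all 0.
By inclusion–exclusion the count is 28 − 3 + 0 = 25.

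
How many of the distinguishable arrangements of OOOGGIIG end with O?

Fix O in the last position and arrange the remaining 7 letters.
Those 7 letters have G appearing 3 times, I appearing twice, and O appearing twice, giving (7)!/(3!·2!·2!) = 210.

210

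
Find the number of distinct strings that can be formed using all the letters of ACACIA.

60

The 6 letters of ACACIA have repeats: A appearing 3 times and C appearing twice.
The number of distinct arrangements is 6!/(3!·2!) = 720/12 = 60.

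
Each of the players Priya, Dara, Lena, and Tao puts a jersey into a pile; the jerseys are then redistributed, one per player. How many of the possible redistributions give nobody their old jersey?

Let Aᵢ be the assignments in which player i gets their old jersey. We want the size of the complement of A₁∪…∪A_4.
By inclusion–exclusion this is Σ_{j=0}^{4} (−1)^j C(4,j)·(4−j)!.
Computing: 24 − 24 + 12 − 4 + 1 = 9.

9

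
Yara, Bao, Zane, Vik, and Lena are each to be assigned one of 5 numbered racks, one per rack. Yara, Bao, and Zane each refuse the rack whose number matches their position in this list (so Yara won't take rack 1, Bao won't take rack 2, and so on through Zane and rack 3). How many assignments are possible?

64

Let Aᵢ (for i ∈ {1, 2, 3}) be the placements that put person i in their forbidden rack. Any j of these fix j positions, leaving (5−j)! ways to fill the rest, and there are C(3,j) ways to pick which j.
By inclusion–exclusion, the number of valid placements is Σ_{j=0}^{3} (−1)^j C(3,j)·(5−j)!.
Computing: 120 − 72 + 18 − 2 = 64.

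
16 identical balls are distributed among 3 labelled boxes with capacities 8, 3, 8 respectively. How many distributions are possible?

Ignoring the caps, the number of non-negative solutions to x_1+…+x_3 = 16 is C(18,2) = 153.
Subtract solutions that violate a single cap (substitute x_i' = x_i − (cap_i+1)): x_1 ≥ 9 gives C(9,2) = 36; x_2 ≥ 4 gives C(14,2) = 91; x_3 ≥ 9 gives C(9,2) = 36. Together 163.
Add back pairs where two caps are both exceeded: 10 + 0 + 10 = 20.
By inclusion–exclusion the count is 153 − 163 + 20 = 10.

10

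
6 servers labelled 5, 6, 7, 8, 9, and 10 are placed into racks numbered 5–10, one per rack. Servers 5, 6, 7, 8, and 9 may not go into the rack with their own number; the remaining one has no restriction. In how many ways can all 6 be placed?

309

Let Aᵢ (for 5 ≤ i ≤ 9) be the placements that put server i in its forbidden rack. Any j of these fix j positions, leaving (6−j)! ways to fill the rest, and there are C(5,j) ways to pick which j.
By inclusion–exclusion, the number of valid placements is Σ_{j=0}^{5} (−1)^j C(5,j)·(6−j)!.
Computing: 720 − 600 + 240 − 60 + 10 − 1 = 309.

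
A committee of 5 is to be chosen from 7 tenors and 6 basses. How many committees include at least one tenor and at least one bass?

1260

Unrestricted: C(13,5) = 1287 ways to pick any 5 of the 13.
Subtract selections that omit an entire group: no tenors → C(6,5) = 6; no basses → C(7,5) = 21.
Both groups omitted at once is impossible, so 1287 − 27 = 1260.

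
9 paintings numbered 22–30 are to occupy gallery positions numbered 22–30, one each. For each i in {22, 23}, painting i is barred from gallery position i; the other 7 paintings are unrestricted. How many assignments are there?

287280

Let Aᵢ (for i ∈ {22, 23}) be the placements that put painting i in its forbidden gallery position. Any j of these fix j positions, leaving (9−j)! ways to fill the rest, and there are C(2,j) ways to pick which j.
By inclusion–exclusion, the number of valid placements is Σ_{j=0}^{2} (−1)^j C(2,j)·(9−j)!.
Computing: 362880 − 80640 + 5040 = 287280.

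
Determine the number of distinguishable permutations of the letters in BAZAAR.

120

Letter multiplicities in BAZAAR: A×3, B×1, R×1, Z×1.
The number of distinct arrangements is 6!/(3!) = 720/6 = 120.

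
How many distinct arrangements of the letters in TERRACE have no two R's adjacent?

Total arrangements of TERRACE: 7!/(2!·2!) = 1260.
Arrangements with the R's together: treat RR as one letter, giving (6)!/(2!) = 360.
Subtracting, 1260 − 360 = 900 arrangements keep the R's apart.

900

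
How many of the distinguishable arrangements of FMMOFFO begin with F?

Fix F in the first position and arrange the remaining 6 letters.
Those 6 letters have F appearing twice, M appearing twice, and O appearing twice, giving (6)!/(2!·2!·2!) = 90.

90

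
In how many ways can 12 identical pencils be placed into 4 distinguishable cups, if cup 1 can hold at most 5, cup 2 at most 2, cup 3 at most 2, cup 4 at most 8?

36

Ignoring the caps, the number of non-negative solutions to x_1+…+x_4 = 12 is C(15,3) = 455.
Subtract solutions that violate a single cap (substitute x_i' = x_i − (cap_i+1)): x_1 ≥ 6 gives C(9,3) = 84; x_2 ≥ 3 gives C(12,3) = 220; x_3 ≥ 3 gives C(12,3) = 220; x_4 ≥ 9 gives C(6,3) = 20. Together 544.
Add back pairs where two caps are both exceeded: 20 + 20 + 0 + 84 + 1 + 1 = 126.
Subtract triples: 1 + 0 + 0 + 0 = 1.
By inclusion–exclusion the count is 455 − 544 + 126 − 1 = 36.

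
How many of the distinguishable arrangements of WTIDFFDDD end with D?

3360

Fix D in the last position and arrange the remaining 8 letters.
Those 8 letters have D appearing 3 times and F appearing twice, giving (8)!/(3!·2!) = 3360.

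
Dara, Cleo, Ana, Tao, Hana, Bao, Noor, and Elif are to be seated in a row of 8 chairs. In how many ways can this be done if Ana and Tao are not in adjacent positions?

30240

There are 8! = 40320 arrangements in all. If Ana and Tao are adjacent, merging them into one block gives 2·(7)! = 10080 arrangements.
Complementary counting: 40320 − 10080 = 30240.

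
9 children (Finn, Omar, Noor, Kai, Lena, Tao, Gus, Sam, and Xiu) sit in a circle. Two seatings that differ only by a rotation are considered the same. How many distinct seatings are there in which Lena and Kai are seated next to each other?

Glue Lena and Kai into a block (2 internal orders). Seating 8 units around a circle gives (7)! arrangements.
So 2 × (7)! = 2 × 5040 = 10080.

10080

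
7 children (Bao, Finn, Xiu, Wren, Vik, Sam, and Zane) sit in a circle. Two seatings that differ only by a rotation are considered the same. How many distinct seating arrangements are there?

720

Fix one person's seat to break rotational symmetry; the remaining 6 people can be arranged in (6)! = 720 ways.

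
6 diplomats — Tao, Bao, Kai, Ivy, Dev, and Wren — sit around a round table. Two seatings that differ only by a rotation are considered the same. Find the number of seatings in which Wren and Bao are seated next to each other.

Glue Wren and Bao into a block (2 internal orders). Seating 5 units around a circle gives (4)! arrangements.
So 2 × (4)! = 2 × 24 = 48.

48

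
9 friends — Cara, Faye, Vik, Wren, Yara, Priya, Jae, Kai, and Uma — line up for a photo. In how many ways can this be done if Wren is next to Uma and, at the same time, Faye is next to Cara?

Treat {Wren,Uma} as one block (2 orders) and {Faye,Cara} as another (2 orders).
That leaves 7 units to arrange: 2 × 2 × 7! = 4 × 5040 = 20160.

20160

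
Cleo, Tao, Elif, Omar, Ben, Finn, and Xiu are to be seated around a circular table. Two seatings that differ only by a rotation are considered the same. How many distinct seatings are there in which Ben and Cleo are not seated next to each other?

480

All circular seatings of 7 people number (6)! = 720.
Those with Ben next to Cleo: fuse the pair into one unit and seat 6 units around a circle — 2·(5)! = 240.
Subtracting, 720 − 240 = 480.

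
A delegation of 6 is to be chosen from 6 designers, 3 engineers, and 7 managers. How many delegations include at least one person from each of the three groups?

Unrestricted: C(16,6) = 8008 ways to pick any 6 of the 16.
Subtract selections that omit an entire group: no designers → C(10,6) = 210; no engineers → C(13,6) = 1716; no managers → C(9,6) = 84.
Add back selections omitting two groups (i.e. drawn from a single group): C(6,6) + C(3,6) + C(7,6) = 8.
By inclusion–exclusion: 8008 − 2010 + 8 = 6006.

6006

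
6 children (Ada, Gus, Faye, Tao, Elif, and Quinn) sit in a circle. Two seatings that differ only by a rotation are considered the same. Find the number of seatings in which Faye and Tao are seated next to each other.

48

Treat {Faye, Tao} as one unit (2 internal orders) and seat the resulting 5 units around the table: (4)! circular arrangements.
So 2 × (4)! = 2 × 24 = 48.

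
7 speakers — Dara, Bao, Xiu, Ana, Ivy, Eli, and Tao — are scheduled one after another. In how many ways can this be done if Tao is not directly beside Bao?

3600

There are 7! = 5040 arrangements in all. If Tao and Bao are adjacent, merging them into one block gives 2·(6)! = 1440 arrangements.
Complementary counting: 5040 − 1440 = 3600.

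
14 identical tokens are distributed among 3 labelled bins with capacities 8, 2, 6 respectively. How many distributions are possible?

6

By stars and bars, unrestricted non-negative solutions to x_1+…+x_3 = 14 number C(14+2,2) = 120.
Subtract solutions that violate a single cap (substitute x_i' = x_i − (cap_i+1)): x_1 ≥ 9 gives C(7,2) = 21; x_2 ≥ 3 gives C(13,2) = 78; x_3 ≥ 7 gives C(9,2) = 36. Together 135.
Add back pairs where two caps are both exceeded: 6 + 0 + 15 = 21.
By inclusion–exclusion the count is 120 − 135 + 21 = 6.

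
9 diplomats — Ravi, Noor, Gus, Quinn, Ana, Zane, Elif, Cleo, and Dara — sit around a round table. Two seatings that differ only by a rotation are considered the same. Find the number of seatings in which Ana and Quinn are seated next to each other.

Glue Ana and Quinn into a block (2 internal orders). Seating 8 units around a circle gives (7)! arrangements.
So 2 × (7)! = 2 × 5040 = 10080.

10080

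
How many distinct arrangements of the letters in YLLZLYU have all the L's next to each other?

Treat the 3 copies of L as a single block. The multiset to arrange is then {LLL, U, Y, Y, Z}, 5 items in all.
That gives (5)!/(2!) = 60 arrangements.

60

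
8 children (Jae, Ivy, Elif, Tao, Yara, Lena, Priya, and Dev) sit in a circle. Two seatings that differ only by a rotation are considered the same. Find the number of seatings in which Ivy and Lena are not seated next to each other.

Without the restriction there are (7)! = 5040 seatings.
Seatings with Ivy beside Lena: treat them as a block with 2 internal orders, giving 2 × (6)! = 1440.
Subtracting, 5040 − 1440 = 3600.

3600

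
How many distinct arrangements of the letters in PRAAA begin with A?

With the first slot taken by A, it remains to arrange the other 4 letters (PRAA).
Those 4 letters have A appearing twice, giving (4)!/(2!) = 12.

12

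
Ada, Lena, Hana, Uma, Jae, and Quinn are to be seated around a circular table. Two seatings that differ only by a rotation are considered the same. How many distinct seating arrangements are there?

Seat Ada anywhere (absorbing the rotational symmetry), then permute the other 5: (5)! = 120.

120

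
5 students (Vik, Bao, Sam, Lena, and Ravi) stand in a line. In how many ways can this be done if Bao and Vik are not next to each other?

Of the 5! = 120 arrangements, those with Bao and Vik adjacent number 2 × 4! = 48 (treat the pair as a block with 2 internal orders).
So 120 − 48 = 72 arrangements keep them apart.

72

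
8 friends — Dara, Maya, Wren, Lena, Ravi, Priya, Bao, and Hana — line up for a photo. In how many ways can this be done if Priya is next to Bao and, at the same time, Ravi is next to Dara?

Treat {Priya,Bao} as one block (2 orders) and {Ravi,Dara} as another (2 orders).
That leaves 6 units to arrange: 2 × 2 × 6! = 4 × 720 = 2880.

2880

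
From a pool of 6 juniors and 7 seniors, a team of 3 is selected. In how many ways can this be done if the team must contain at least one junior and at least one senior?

231

Unrestricted: C(13,3) = 286 ways to pick any 3 of the 13.
Selections missing a whole group: no juniors → C(7,3) = 35; no seniors → C(6,3) = 20.
Both groups omitted at once is impossible, so 286 − 55 = 231.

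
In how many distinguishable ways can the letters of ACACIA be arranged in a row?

ACACIA has 6 letters with A appearing 3 times and C appearing twice.
So there are 6! / (3!·2!) = 60 distinguishable arrangements.

60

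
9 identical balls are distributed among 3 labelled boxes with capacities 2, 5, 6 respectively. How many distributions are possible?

12

By stars and bars, unrestricted non-negative solutions to x_1+…+x_3 = 9 number C(9+2,2) = 55.
Subtract solutions that violate a single cap (substitute x_i' = x_i − (cap_i+1)): x_1 ≥ 3 gives C(8,2) = 28; x_2 ≥ 6 gives C(5,2) = 10; x_3 ≥ 7 gives C(4,2) = 6. Together 44.
Add back pairs where two caps are both exceeded: 1 + 0 + 0 = 1.
By inclusion–exclusion the count is 55 − 44 + 1 = 12.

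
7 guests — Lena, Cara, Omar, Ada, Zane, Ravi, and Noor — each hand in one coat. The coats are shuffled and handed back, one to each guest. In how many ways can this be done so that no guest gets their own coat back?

1854

Let Aᵢ be the assignments in which guest i gets their own coat. We want the size of the complement of A₁∪…∪A_7.
By inclusion–exclusion this is Σ_{j=0}^{7} (−1)^j C(7,j)·(7−j)!.
Computing: 5040 − 5040 + 2520 − 840 + 210 − 42 + 7 − 1 = 1854.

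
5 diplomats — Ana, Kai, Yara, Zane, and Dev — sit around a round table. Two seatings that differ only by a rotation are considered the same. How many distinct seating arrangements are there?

24

Around a circle, 5 distinct people have 5!/5 = (4)! = 24 rotationally distinct seatings.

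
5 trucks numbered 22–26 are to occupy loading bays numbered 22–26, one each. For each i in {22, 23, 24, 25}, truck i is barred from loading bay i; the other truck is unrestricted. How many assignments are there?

Let Aᵢ (for 22 ≤ i ≤ 25) be the placements that put truck i in its forbidden loading bay. Any j of these fix j positions, leaving (5−j)! ways to fill the rest, and there are C(4,j) ways to pick which j.
By inclusion–exclusion, the number of valid placements is Σ_{j=0}^{4} (−1)^j C(4,j)·(5−j)!.
Computing: 120 − 96 + 36 − 8 + 1 = 53.

53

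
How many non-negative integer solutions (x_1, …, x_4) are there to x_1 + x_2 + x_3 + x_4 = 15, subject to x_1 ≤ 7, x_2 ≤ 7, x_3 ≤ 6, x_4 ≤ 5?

Ignoring the caps, the number of non-negative solutions to x_1+…+x_4 = 15 is C(18,3) = 816.
Subtract solutions that violate a single cap (substitute x_i' = x_i − (cap_i+1)): x_1 ≥ 8 gives C(10,3) = 120; x_2 ≥ 8 gives C(10,3) = 120; x_3 ≥ 7 gives C(11,3) = 165; x_4 ≥ 6 gives C(12,3) = 220. Together 625.
Add back pairs where two caps are both exceeded: 0 + 1 + 4 + 1 + 4 + 10 = 20.
By inclusion–exclusion the count is 816 − 625 + 20 = 211.

211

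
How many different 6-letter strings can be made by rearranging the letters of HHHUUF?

HHHUUF has 6 letters with H appearing 3 times and U appearing twice.
Dividing 6! = 720 by 3!·2! = 12 for the repeated letters gives 60.

60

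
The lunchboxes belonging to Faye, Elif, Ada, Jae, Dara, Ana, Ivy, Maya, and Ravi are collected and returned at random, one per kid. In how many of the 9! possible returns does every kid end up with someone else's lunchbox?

This is the derangement count D_9: permutations of 9 items with no fixed point.
By inclusion–exclusion this is Σ_{j=0}^{9} (−1)^j C(9,j)·(9−j)!.
Computing: 362880 − 362880 + 181440 − 60480 + 15120 − 3024 + 504 − 72 + 9 − 1 = 133496.

133496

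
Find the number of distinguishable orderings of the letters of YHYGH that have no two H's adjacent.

18

There are 5!/(2!·2!) = 30 arrangements of YHYGH in total.
If the two H's are adjacent, glue them into one block, leaving 4 items to arrange: (4)!/(2!) = 12 ways.
Hence 30 − 12 = 18.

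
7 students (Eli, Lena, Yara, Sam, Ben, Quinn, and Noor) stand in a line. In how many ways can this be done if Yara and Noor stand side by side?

Treat {Yara, Noor} as a single unit. There are 6 units to order, and the pair itself can be ordered 2 ways.
So the count is 2·(6)! = 1440.

1440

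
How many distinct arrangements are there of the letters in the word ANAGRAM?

The 7 letters of ANAGRAM have repeats: A appearing 3 times.
So there are 7! / (3!) = 840 distinguishable arrangements.

840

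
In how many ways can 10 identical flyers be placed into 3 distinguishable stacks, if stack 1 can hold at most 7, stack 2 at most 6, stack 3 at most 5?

Ignoring the caps, the number of non-negative solutions to x_1+…+x_3 = 10 is C(12,2) = 66.
Subtract solutions that violate a single cap (substitute x_i' = x_i − (cap_i+1)): x_1 ≥ 8 gives C(4,2) = 6; x_2 ≥ 7 gives C(5,2) = 10; x_3 ≥ 6 gives C(6,2) = 15. Together 31.
No two caps can be exceeded simultaneously, so the pair terms are all 0.
By inclusion–exclusion the count is 66 − 31 + 0 = 35.

35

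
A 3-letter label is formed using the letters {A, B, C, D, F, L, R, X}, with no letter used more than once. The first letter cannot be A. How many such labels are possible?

294

The first letter has 8−1 = 7 choices (anything except A).
The remaining 2 letters are filled from the other 7 symbols without repetition: 7 × 6 = 42.
Total: 7 × 42 = 294.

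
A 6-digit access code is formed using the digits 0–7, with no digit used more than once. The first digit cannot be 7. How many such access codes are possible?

17640

The first digit has 8−1 = 7 choices (anything except 7).
The remaining 5 digits are filled from the other 7 symbols without repetition: 7 × 6 × 5 × 4 × 3 = 2520.
Total: 7 × 2520 = 17640.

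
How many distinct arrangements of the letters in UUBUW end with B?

With the last slot taken by B, it remains to arrange the other 4 letters (UUUW).
Those 4 letters have U appearing 3 times, giving (4)!/(3!) = 4.

4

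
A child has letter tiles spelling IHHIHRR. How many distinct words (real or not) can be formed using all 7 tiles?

The 7 letters of IHHIHRR have repeats: H appearing 3 times, I appearing twice, and R appearing twice.
Dividing 7! = 5040 by 3!·2!·2! = 24 for the repeated letters gives 210.

210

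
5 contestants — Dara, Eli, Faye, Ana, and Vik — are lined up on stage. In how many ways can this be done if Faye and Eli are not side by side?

72

Of the 5! = 120 arrangements, those with Faye and Eli adjacent number 2 × 4! = 48 (treat the pair as a block with 2 internal orders).
So 120 − 48 = 72 arrangements keep them apart.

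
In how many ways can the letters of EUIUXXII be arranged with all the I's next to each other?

Treat the 3 copies of I as a single block. The multiset to arrange is then {III, E, U, U, X, X}, 6 items in all.
That gives (6)!/(2!·2!) = 180 arrangements.

180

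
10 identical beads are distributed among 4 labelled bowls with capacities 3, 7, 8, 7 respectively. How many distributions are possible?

Without the upper bounds there are C(13,3) = 286 ways to split 10 among 4 bowls.
Subtract solutions that violate a single cap (substitute x_i' = x_i − (cap_i+1)): x_1 ≥ 4 gives C(9,3) = 84; x_2 ≥ 8 gives C(5,3) = 10; x_3 ≥ 9 gives C(4,3) = 4; x_4 ≥ 8 gives C(5,3) = 10. Together 108.
No two caps can be exceeded simultaneously, so the pair terms are all 0.
By inclusion–exclusion the count is 286 − 108 + 0 = 178.

178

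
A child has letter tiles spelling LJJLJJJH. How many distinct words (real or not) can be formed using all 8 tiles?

Letter multiplicities in LJJLJJJH: H×1, J×5, L×2.
So there are 8! / (5!·2!) = 168 distinguishable arrangements.

168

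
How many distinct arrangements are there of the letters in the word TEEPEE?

30

TEEPEE has 6 letters with E appearing 4 times.
Dividing 6! = 720 by 4! = 24 for the repeated letters gives 30.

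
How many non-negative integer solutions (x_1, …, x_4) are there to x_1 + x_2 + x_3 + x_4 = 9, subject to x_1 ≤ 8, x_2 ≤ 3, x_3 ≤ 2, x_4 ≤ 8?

Without the upper bounds there are C(12,3) = 220 ways to split 9 among 4 variables.
Subtract solutions that violate a single cap (substitute x_i' = x_i − (cap_i+1)): x_1 ≥ 9 gives C(3,3) = 1; x_2 ≥ 4 gives C(8,3) = 56; x_3 ≥ 3 gives C(9,3) = 84; x_4 ≥ 9 gives C(3,3) = 1. Together 142.
Add back pairs where two caps are both exceeded: 0 + 0 + 0 + 10 + 0 + 0 = 10.
By inclusion–exclusion the count is 220 − 142 + 10 = 88.

88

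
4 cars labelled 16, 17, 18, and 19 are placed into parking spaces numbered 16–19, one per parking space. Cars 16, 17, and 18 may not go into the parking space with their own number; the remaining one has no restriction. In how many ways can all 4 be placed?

Let Aᵢ (for i ∈ {16, 17, 18}) be the placements that put car i in its forbidden parking space. Any j of these fix j positions, leaving (4−j)! ways to fill the rest, and there are C(3,j) ways to pick which j.
By inclusion–exclusion, the number of valid placements is Σ_{j=0}^{3} (−1)^j C(3,j)·(4−j)!.
Computing: 24 − 18 + 6 − 1 = 11.

11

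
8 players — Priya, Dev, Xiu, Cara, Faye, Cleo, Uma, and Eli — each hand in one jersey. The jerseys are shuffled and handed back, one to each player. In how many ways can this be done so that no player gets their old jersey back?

14833

This is the derangement count D_8: permutations of 8 items with no fixed point.
By inclusion–exclusion this is Σ_{j=0}^{8} (−1)^j C(8,j)·(8−j)!.
Computing: 40320 − 40320 + 20160 − 6720 + 1680 − 336 + 56 − 8 + 1 = 14833.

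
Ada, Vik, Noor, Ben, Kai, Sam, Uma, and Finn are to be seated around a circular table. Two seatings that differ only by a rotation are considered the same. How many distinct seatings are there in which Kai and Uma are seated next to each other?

Treat {Kai, Uma} as one unit (2 internal orders) and seat the resulting 7 units around the table: (6)! circular arrangements.
So 2 × (6)! = 2 × 720 = 1440.

1440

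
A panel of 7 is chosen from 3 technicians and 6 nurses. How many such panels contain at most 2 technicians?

Split by how many technicians are chosen (0 through 2).
Sum: C(3,0)·C(6,7) + C(3,1)·C(6,6) + C(3,2)·C(6,5) = 0 + 3 + 18 = 21.

21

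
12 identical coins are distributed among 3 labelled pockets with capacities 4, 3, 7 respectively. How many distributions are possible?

6

Without the upper bounds there are C(14,2) = 91 ways to split 12 among 3 pockets.
Subtract solutions that violate a single cap (substitute x_i' = x_i − (cap_i+1)): x_1 ≥ 5 gives C(9,2) = 36; x_2 ≥ 4 gives C(10,2) = 45; x_3 ≥ 8 gives C(6,2) = 15. Together 96.
Add back pairs where two caps are both exceeded: 10 + 0 + 1 = 11.
By inclusion–exclusion the count is 91 − 96 + 11 = 6.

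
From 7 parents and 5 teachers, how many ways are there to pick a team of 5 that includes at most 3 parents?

596

Split by how many parents are chosen (0 through 3).
Sum: C(7,0)·C(5,5) + C(7,1)·C(5,4) + C(7,2)·C(5,3) + C(7,3)·C(5,2) = 1 + 35 + 210 + 350 = 596.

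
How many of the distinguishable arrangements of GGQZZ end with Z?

12

Fix Z in the last position and arrange the remaining 4 letters.
Those 4 letters have G appearing twice, giving (4)!/(2!) = 12.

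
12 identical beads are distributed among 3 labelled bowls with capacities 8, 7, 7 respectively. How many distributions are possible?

By stars and bars, unrestricted non-negative solutions to x_1+…+x_3 = 12 number C(12+2,2) = 91.
Subtract solutions that violate a single cap (substitute x_i' = x_i − (cap_i+1)): x_1 ≥ 9 gives C(5,2) = 10; x_2 ≥ 8 gives C(6,2) = 15; x_3 ≥ 8 gives C(6,2) = 15. Together 40.
No two caps can be exceeded simultaneously, so the pair terms are all 0.
By inclusion–exclusion the count is 91 − 40 + 0 = 51.

51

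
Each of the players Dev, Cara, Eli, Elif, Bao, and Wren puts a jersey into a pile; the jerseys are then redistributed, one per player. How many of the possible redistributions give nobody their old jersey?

265

Count assignments avoiding every fixed point. For any j of the 6 players fixed to their old jersey, the other 6−j can be arranged in (6−j)! ways.
By inclusion–exclusion this is Σ_{j=0}^{6} (−1)^j C(6,j)·(6−j)!.
Computing: 720 − 720 + 360 − 120 + 30 − 6 + 1 = 265.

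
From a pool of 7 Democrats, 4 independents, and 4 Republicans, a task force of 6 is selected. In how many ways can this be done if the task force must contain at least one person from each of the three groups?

Total 6-person selections from all 15: C(15,6) = 5005.
Selections missing a whole group: no Democrats → C(8,6) = 28; no independents → C(11,6) = 462; no Republicans → C(11,6) = 462.
Add back selections omitting two groups (i.e. drawn from a single group): C(7,6) + C(4,6) + C(4,6) = 7.
By inclusion–exclusion: 5005 − 952 + 7 = 4060.

4060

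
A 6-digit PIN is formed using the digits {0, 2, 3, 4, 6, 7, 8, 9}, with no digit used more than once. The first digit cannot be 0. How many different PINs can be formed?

The first digit has 8−1 = 7 choices (anything except 0).
The remaining 5 digits are filled from the other 7 symbols without repetition: 7 × 6 × 5 × 4 × 3 = 2520.
Total: 7 × 2520 = 17640.

17640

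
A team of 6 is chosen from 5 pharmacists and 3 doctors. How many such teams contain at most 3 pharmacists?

10

Split by how many pharmacists are chosen (0 through 3).
Sum: C(5,0)·C(3,6) + C(5,1)·C(3,5) + C(5,2)·C(3,4) + C(5,3)·C(3,3) = 0 + 0 + 0 + 10 = 10.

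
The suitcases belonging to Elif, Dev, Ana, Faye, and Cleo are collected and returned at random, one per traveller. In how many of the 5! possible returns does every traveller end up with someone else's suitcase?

Count assignments avoiding every fixed point. For any j of the 5 travellers fixed to their own suitcase, the other 5−j can be arranged in (5−j)! ways.
By inclusion–exclusion this is Σ_{j=0}^{5} (−1)^j C(5,j)·(5−j)!.
Computing: 120 − 120 + 60 − 20 + 5 − 1 = 44.

44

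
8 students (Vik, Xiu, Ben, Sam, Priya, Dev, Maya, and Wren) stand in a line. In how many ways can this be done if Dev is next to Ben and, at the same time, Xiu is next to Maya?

2880

Treat {Dev,Ben} as one block (2 orders) and {Xiu,Maya} as another (2 orders).
That leaves 6 units to arrange: 2 × 2 × 6! = 4 × 720 = 2880.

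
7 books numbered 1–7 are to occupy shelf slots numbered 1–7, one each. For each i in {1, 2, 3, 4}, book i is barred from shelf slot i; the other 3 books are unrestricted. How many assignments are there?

2790

Let Aᵢ (for 1 ≤ i ≤ 4) be the placements that put book i in its forbidden shelf slot. Any j of these fix j positions, leaving (7−j)! ways to fill the rest, and there are C(4,j) ways to pick which j.
By inclusion–exclusion, the number of valid placements is Σ_{j=0}^{4} (−1)^j C(4,j)·(7−j)!.
Computing: 5040 − 2880 + 720 − 96 + 6 = 2790.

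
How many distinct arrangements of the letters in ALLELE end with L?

30

With the last slot taken by L, it remains to arrange the other 5 letters (ALELE).
Those 5 letters have E appearing twice and L appearing twice, giving (5)!/(2!·2!) = 30.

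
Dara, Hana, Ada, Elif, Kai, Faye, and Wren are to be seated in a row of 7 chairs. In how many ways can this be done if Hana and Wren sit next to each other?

1440

Place the 5 others and the Hana-Wren pair as 6 objects in a line; the pair has 2 internal arrangements.
That gives 2 × 6! = 2 × 720 = 1440.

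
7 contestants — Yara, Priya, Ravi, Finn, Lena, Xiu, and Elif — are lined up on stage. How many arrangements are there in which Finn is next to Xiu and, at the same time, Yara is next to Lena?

480

Treat {Finn,Xiu} as one block (2 orders) and {Yara,Lena} as another (2 orders).
That leaves 5 units to arrange: 2 × 2 × 5! = 4 × 120 = 480.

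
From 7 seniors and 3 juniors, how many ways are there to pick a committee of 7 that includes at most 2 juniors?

85

Split by how many juniors are chosen (0 through 2).
Sum: C(3,0)·C(7,7) + C(3,1)·C(7,6) + C(3,2)·C(7,5) = 1 + 21 + 63 = 85.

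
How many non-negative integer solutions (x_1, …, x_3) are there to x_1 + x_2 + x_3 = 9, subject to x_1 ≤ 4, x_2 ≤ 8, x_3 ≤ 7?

Without the upper bounds there are C(11,2) = 55 ways to split 9 among 3 variables.
Subtract solutions that violate a single cap (substitute x_i' = x_i − (cap_i+1)): x_1 ≥ 5 gives C(6,2) = 15; x_2 ≥ 9 gives C(2,2) = 1; x_3 ≥ 8 gives C(3,2) = 3. Together 19.
No two caps can be exceeded simultaneously, so the pair terms are all 0.
By inclusion–exclusion the count is 55 − 19 + 0 = 36.

36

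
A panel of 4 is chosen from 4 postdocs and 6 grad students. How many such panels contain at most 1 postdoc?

95

Split by how many postdocs are chosen (0 through 1).
Sum: C(4,0)·C(6,4) + C(4,1)·C(6,3) = 15 + 80 = 95.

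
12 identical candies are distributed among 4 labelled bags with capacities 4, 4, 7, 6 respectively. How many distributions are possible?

By stars and bars, unrestricted non-negative solutions to x_1+…+x_4 = 12 number C(12+3,3) = 455.
Subtract solutions that violate a single cap (substitute x_i' = x_i − (cap_i+1)): x_1 ≥ 5 gives C(10,3) = 120; x_2 ≥ 5 gives C(10,3) = 120; x_3 ≥ 8 gives C(7,3) = 35; x_4 ≥ 7 gives C(8,3) = 56. Together 331.
Add back pairs where two caps are both exceeded: 10 + 0 + 1 + 0 + 1 + 0 = 12.
By inclusion–exclusion the count is 455 − 331 + 12 = 136.

136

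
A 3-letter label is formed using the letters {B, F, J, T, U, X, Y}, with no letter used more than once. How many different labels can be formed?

Choose and order 3 of the 7 symbols: the first letter has 7 options, the next 6, then 5.
That product is 7 × 6 × 5 = 210.

210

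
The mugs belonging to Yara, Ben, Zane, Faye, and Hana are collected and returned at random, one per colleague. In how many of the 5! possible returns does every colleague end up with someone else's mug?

Count assignments avoiding every fixed point. For any j of the 5 colleagues fixed to their own mug, the other 5−j can be arranged in (5−j)! ways.
By inclusion–exclusion this is Σ_{j=0}^{5} (−1)^j C(5,j)·(5−j)!.
Computing: 120 − 120 + 60 − 20 + 5 − 1 = 44.

44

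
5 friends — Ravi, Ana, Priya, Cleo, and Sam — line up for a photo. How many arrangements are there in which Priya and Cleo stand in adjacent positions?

Glue Priya and Cleo into one block (2 internal orders), leaving 4 units to arrange in a row.
So the count is 2·(4)! = 48.

48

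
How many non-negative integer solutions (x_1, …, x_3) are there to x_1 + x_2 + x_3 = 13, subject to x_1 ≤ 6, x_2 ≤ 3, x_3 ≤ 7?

10

Without the upper bounds there are C(15,2) = 105 ways to split 13 among 3 variables.
Subtract solutions that violate a single cap (substitute x_i' = x_i − (cap_i+1)): x_1 ≥ 7 gives C(8,2) = 28; x_2 ≥ 4 gives C(11,2) = 55; x_3 ≥ 8 gives C(7,2) = 21. Together 104.
Add back pairs where two caps are both exceeded: 6 + 0 + 3 = 9.
By inclusion–exclusion the count is 105 − 104 + 9 = 10.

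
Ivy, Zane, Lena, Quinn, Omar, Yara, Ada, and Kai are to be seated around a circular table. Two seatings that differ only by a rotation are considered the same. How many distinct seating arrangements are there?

Seat Ivy anywhere (absorbing the rotational symmetry), then permute the other 7: (7)! = 5040.

5040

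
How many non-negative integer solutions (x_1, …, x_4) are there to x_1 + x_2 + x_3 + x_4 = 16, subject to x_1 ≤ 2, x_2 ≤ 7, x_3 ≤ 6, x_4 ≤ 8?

Ignoring the caps, the number of non-negative solutions to x_1+…+x_4 = 16 is C(19,3) = 969.
Subtract solutions that violate a single cap (substitute x_i' = x_i − (cap_i+1)): x_1 ≥ 3 gives C(16,3) = 560; x_2 ≥ 8 gives C(11,3) = 165; x_3 ≥ 7 gives C(12,3) = 220; x_4 ≥ 9 gives C(10,3) = 120. Together 1065.
Add back pairs where two caps are both exceeded: 56 + 84 + 35 + 4 + 0 + 1 = 180.
By inclusion–exclusion the count is 969 − 1065 + 180 = 84.

84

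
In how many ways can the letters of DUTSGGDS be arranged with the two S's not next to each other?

There are 8!/(2!·2!·2!) = 5040 arrangements of DUTSGGDS in total.
Arrangements with the S's together: treat SS as one letter, giving (7)!/(2!·2!) = 1260.
Hence 5040 − 1260 = 3780.

3780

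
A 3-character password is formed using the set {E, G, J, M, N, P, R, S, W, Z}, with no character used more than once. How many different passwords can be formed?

Choose and order 3 of the 10 symbols: the first character has 10 options, the next 9, then 8.
10 × 9 × 8 = 720.

720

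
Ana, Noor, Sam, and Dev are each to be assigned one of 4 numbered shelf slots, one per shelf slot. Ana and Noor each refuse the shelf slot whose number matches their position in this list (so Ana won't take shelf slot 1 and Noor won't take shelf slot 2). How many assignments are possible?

14

Let Aᵢ (for i ∈ {1, 2}) be the placements that put person i in their forbidden shelf slot. Any j of these fix j positions, leaving (4−j)! ways to fill the rest, and there are C(2,j) ways to pick which j.
By inclusion–exclusion, the number of valid placements is Σ_{j=0}^{2} (−1)^j C(2,j)·(4−j)!.
Computing: 24 − 12 + 2 = 14.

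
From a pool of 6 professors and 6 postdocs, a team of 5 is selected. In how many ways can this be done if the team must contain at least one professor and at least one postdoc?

780

With no constraint there are C(12,5) = 792 possible selections.
Subtract selections that omit an entire group: no professors → C(6,5) = 6; no postdocs → C(6,5) = 6.
Both groups omitted at once is impossible, so 792 − 12 = 780.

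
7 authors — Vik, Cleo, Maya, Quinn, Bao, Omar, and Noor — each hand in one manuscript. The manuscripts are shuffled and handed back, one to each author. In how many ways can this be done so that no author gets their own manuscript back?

1854

Let Aᵢ be the assignments in which author i gets their own manuscript. We want the size of the complement of A₁∪…∪A_7.
By inclusion–exclusion this is Σ_{j=0}^{7} (−1)^j C(7,j)·(7−j)!.
Computing: 5040 − 5040 + 2520 − 840 + 210 − 42 + 7 − 1 = 1854.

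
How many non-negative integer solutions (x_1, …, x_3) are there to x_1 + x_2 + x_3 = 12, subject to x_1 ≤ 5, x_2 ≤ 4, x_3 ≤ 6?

10

Ignoring the caps, the number of non-negative solutions to x_1+…+x_3 = 12 is C(14,2) = 91.
Subtract solutions that violate a single cap (substitute x_i' = x_i − (cap_i+1)): x_1 ≥ 6 gives C(8,2) = 28; x_2 ≥ 5 gives C(9,2) = 36; x_3 ≥ 7 gives C(7,2) = 21. Together 85.
Add back pairs where two caps are both exceeded: 3 + 0 + 1 = 4.
By inclusion–exclusion the count is 91 − 85 + 4 = 10.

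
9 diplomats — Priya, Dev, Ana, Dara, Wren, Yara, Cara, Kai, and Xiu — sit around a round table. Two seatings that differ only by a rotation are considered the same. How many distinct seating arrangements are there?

40320

Seat Priya anywhere (absorbing the rotational symmetry), then permute the other 8: (8)! = 40320.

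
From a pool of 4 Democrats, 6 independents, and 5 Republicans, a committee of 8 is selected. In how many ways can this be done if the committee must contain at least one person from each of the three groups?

Unrestricted: C(15,8) = 6435 ways to pick any 8 of the 15.
Subtract selections that omit an entire group: no Democrats → C(11,8) = 165; no independents → C(9,8) = 9; no Republicans → C(10,8) = 45.
Add back selections omitting two groups (i.e. drawn from a single group): C(4,8) + C(6,8) + C(5,8) = 0.
By inclusion–exclusion: 6435 − 219 + 0 = 6216.

6216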